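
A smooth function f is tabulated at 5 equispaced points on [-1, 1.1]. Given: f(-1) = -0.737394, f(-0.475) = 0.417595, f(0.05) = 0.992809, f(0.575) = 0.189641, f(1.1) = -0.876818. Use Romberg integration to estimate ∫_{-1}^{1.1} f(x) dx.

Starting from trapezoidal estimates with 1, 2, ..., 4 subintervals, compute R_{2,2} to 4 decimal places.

R_{0,0} (trapezoid, 1 panel, h=2.1000): -1.694923
R_{1,0} (trapezoid, 2 panels, h=1.0500): 0.194988
R_{2,0} (trapezoid, 4 panels, h=0.5250): 0.416293
R_{1,1} = 0.194988 + (0.194988 − (-1.694923))/3 = 0.824958
R_{2,1} = 0.416293 + (0.416293 − 0.194988)/3 = 0.490061
R_{2,2} = 0.490061 + (0.490061 − 0.824958)/15 = 0.467735

0.4677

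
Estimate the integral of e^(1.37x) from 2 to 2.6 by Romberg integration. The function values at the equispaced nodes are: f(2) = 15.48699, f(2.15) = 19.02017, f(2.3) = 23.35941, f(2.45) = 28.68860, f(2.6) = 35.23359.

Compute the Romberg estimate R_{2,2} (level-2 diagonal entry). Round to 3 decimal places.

R_{0,0} (trapezoid, 1 panel, h=0.6000): 15.21617
R_{1,0} (trapezoid, 2 panels, h=0.3000): 14.61591
R_{2,0} (trapezoid, 4 panels, h=0.1500): 14.46427
R_{1,1} = 14.61591 + (14.61591 − 15.21617)/3 = 14.41582
R_{2,1} = 14.46427 + (14.46427 − 14.61591)/3 = 14.41372
R_{2,2} = 14.41372 + (14.41372 − 14.41582)/15 = 14.41358

14.414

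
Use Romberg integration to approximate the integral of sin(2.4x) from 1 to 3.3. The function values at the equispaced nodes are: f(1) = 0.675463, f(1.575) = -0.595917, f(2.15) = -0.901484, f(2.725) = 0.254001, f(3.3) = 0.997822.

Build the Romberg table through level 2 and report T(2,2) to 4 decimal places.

-0.2567

T(0,0) (trapezoid, 1 panel, h=2.3000): 1.924278
T(1,0) (trapezoid, 2 panels, h=1.1500): -0.074568
T(2,0) (trapezoid, 4 panels, h=0.5750): -0.233886
T(1,1) = -0.074568 + (-0.074568 − 1.924278)/3 = -0.740850
T(2,1) = -0.233886 + (-0.233886 − (-0.074568))/3 = -0.286992
T(2,2) = -0.286992 + (-0.286992 − (-0.740850))/15 = -0.256735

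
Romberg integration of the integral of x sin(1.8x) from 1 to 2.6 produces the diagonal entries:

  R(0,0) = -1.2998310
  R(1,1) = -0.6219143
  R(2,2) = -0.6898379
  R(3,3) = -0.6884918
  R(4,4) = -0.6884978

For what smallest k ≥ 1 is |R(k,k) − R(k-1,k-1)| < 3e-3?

|R(1,1) − R(0,0)| = 0.6779167 ≥ 3e-3
|R(2,2) − R(1,1)| = 0.0679236 ≥ 3e-3
|R(3,3) − R(2,2)| = 0.0013461 < 3e-3

k = 3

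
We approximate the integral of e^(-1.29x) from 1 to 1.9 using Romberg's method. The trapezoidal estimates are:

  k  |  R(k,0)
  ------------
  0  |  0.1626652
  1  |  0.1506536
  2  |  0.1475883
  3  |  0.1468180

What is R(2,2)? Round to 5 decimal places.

0.14656

Richardson extrapolation on the trapezoidal column (denominator 4−1=3):
R(1,1) = (4·0.1506536 − 0.1626652) / 3 = 0.1466497
R(2,1) = 0.1475883 + (0.1475883 − 0.1506536)/3 = 0.1465665
R(2,2) = 0.1465665 + (0.1465665 − 0.1466497)/15 = 0.1465610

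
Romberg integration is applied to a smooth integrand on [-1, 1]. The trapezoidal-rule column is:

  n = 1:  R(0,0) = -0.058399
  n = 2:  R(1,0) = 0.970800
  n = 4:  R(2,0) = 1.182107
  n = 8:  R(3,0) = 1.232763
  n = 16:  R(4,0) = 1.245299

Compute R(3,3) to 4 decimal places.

1.2495

Richardson extrapolation on the trapezoidal column (denominator 4−1=3):
R(1,1) = (4·0.970800 − (-0.058399)) / 3 = 1.313866
R(2,1) = (4·1.182107 − 0.970800) / 3 = 1.252543
R(3,1) = 1.232763 + (1.232763 − 1.182107)/3 = 1.249648
R(2,2) = 1.252543 + (1.252543 − 1.313866)/15 = 1.248455
R(3,2) = 1.249648 + (1.249648 − 1.252543)/15 = 1.249455
R(3,3) = (64·1.249455 − 1.248455) / 63 = 1.249471
(Column j=1 coincides with Simpson's rule on the same nodes.)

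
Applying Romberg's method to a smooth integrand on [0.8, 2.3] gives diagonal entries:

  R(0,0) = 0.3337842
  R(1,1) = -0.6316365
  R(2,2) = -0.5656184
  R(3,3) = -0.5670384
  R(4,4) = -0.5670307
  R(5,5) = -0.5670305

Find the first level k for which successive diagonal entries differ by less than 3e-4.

k = 4

|R(1,1) − R(0,0)| = 0.9654207 ≥ 3e-4
|R(2,2) − R(1,1)| = 0.0660181 ≥ 3e-4
|R(3,3) − R(2,2)| = 0.0014200 ≥ 3e-4
|R(4,4) − R(3,3)| = 0.0000077 < 3e-4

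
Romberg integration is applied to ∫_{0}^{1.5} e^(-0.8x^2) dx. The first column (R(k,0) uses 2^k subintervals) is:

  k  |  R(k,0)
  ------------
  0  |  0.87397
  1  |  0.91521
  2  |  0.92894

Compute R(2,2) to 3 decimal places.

Richardson extrapolation on the trapezoidal column (denominator 4−1=3):
R(1,1) = (4·0.91521 − 0.87397) / 3 = 0.92896
R(2,1) = 0.92894 + (0.92894 − 0.91521)/3 = 0.93352
R(2,2) = 0.93352 + (0.93352 − 0.92896)/15 = 0.93382

0.934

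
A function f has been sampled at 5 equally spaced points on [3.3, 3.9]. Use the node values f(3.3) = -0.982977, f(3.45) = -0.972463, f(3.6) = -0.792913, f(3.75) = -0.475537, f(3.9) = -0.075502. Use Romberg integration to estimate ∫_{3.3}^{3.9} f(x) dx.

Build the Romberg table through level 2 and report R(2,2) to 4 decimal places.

-0.4217

R(0,0) (trapezoid, 1 panel, h=0.6000): -0.317544
R(1,0) (trapezoid, 2 panels, h=0.3000): -0.396646
R(2,0) (trapezoid, 4 panels, h=0.1500): -0.415523
R(1,1) = -0.396646 + (-0.396646 − (-0.317544))/3 = -0.423013
R(2,1) = -0.415523 + (-0.415523 − (-0.396646))/3 = -0.421815
R(2,2) = -0.421815 + (-0.421815 − (-0.423013))/15 = -0.421735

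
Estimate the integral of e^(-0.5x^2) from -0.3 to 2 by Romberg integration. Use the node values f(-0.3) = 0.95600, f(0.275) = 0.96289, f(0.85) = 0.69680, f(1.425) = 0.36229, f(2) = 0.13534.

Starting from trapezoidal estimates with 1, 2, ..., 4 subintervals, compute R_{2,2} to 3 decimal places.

R_{0,0} (trapezoid, 1 panel, h=2.3000): 1.25504
R_{1,0} (trapezoid, 2 panels, h=1.1500): 1.42884
R_{2,0} (trapezoid, 4 panels, h=0.5750): 1.47640
R_{1,1} = 1.42884 + (1.42884 − 1.25504)/3 = 1.48677
R_{2,1} = 1.47640 + (1.47640 − 1.42884)/3 = 1.49225
R_{2,2} = 1.49225 + (1.49225 − 1.48677)/15 = 1.49262

1.493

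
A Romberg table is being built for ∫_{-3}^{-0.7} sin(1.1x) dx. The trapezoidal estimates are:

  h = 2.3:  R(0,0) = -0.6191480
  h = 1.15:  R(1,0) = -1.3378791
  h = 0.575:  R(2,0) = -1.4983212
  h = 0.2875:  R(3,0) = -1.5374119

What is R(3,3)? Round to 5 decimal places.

-1.55036

Richardson extrapolation on the trapezoidal column (denominator 4−1=3):
R(1,1) = (4·(-1.3378791) − (-0.6191480)) / 3 = -1.5774561
R(2,1) = -1.4983212 + (-1.4983212 − (-1.3378791))/3 = -1.5518019
R(3,1) = -1.5374119 + (-1.5374119 − (-1.4983212))/3 = -1.5504421
R(2,2) = -1.5518019 + (-1.5518019 − (-1.5774561))/15 = -1.5500916
R(3,2) = (16·(-1.5504421) − (-1.5518019)) / 15 = -1.5503514
R(3,3) = (64·(-1.5503514) − (-1.5500916)) / 63 = -1.5503555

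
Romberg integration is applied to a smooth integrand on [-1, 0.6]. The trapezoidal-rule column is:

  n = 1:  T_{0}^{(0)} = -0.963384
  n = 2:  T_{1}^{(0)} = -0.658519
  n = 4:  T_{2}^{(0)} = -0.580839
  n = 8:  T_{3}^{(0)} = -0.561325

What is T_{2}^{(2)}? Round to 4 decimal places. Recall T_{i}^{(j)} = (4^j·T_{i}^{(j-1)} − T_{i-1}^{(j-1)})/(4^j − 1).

-0.5548

T_{1}^{(1)} = (4·(-0.658519) − (-0.963384)) / 3 = -0.556897
T_{2}^{(1)} = -0.580839 + (-0.580839 − (-0.658519))/3 = -0.554946
T_{2}^{(2)} = -0.554946 + (-0.554946 − (-0.556897))/15 = -0.554816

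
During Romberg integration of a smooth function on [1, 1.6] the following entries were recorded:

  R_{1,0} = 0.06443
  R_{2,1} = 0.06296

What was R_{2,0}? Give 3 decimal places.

0.063

From R_{2,1} = (4·R_{2,0} − R_{1,0})/3, solve for R_{2,0}:
4·R_{2,0} = 3·0.06296 + 0.06443 = 0.25331
R_{2,0} = 0.06333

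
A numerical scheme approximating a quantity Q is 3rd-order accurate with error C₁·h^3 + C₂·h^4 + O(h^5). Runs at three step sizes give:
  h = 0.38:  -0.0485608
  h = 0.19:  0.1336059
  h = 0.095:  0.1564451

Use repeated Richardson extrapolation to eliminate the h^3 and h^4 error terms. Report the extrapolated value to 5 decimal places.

0.15971

First eliminate the h^3 term (factor 2^3 = 8):
  B₁ = (8·0.1336059 − (-0.0485608))/7 = 0.1596297
  B₂ = (8·0.1564451 − 0.1336059)/7 = 0.1597078
Then eliminate the h^4 term (factor 2^4 = 16):
  (16·0.1597078 − 0.1596297)/15 = 0.1597130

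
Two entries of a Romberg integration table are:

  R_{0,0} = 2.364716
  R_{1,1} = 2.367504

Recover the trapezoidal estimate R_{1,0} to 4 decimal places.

From R_{1,1} = (4·R_{1,0} − R_{0,0})/3, solve for R_{1,0}:
4·R_{1,0} = 3·2.367504 + 2.364716 = 9.467228
R_{1,0} = 2.366807

2.3668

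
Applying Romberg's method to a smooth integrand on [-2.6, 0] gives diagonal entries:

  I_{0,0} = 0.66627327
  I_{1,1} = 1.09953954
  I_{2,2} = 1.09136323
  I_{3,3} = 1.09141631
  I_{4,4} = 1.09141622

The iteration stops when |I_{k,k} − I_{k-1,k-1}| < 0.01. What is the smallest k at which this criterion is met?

k = 2

|I_{1,1} − I_{0,0}| = 0.43326627 ≥ 0.01
|I_{2,2} − I_{1,1}| = 0.00817631 < 0.01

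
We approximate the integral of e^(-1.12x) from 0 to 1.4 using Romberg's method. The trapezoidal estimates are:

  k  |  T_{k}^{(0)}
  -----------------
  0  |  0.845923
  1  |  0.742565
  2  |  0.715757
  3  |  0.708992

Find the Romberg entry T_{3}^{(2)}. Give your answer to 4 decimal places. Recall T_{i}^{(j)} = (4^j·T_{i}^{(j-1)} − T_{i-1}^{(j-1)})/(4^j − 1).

Richardson extrapolation on the trapezoidal column (denominator 4−1=3):
T_{2}^{(1)} = 0.715757 + (0.715757 − 0.742565)/3 = 0.706821
T_{3}^{(1)} = (4·0.708992 − 0.715757) / 3 = 0.706737
T_{3}^{(2)} = 0.706737 + (0.706737 − 0.706821)/15 = 0.706731

0.7067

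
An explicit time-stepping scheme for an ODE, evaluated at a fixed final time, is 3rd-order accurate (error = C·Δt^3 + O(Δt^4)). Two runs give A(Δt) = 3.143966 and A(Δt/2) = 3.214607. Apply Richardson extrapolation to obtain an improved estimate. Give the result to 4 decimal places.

3.2247

The leading error scales as Δt^3; refining by a factor of 2 reduces it by 2^3 = 8.
Extrapolated value = (8·A(Δt/2) − A(Δt)) / (8 − 1)
= (8·3.214607 − 3.143966) / 7
= 22.572890 / 7 = 3.224699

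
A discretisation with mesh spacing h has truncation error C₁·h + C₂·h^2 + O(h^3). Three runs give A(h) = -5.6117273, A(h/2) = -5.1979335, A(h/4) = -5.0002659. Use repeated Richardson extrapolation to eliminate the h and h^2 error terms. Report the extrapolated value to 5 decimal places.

First eliminate the h term (factor 2^1 = 2):
  B₁ = (2·(-5.1979335) − (-5.6117273))/1 = -4.7841397
  B₂ = (2·(-5.0002659) − (-5.1979335))/1 = -4.8025983
Then eliminate the h^2 term (factor 2^2 = 4):
  (4·(-4.8025983) − (-4.7841397))/3 = -4.8087512

-4.80875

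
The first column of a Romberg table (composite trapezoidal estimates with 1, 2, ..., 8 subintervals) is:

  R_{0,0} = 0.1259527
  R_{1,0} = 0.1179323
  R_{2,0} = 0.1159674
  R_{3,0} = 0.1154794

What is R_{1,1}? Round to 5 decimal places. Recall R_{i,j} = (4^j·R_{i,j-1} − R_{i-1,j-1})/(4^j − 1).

Richardson extrapolation on the trapezoidal column (denominator 4−1=3):
R_{1,1} = (4·0.1179323 − 0.1259527) / 3 = 0.1152588

0.11526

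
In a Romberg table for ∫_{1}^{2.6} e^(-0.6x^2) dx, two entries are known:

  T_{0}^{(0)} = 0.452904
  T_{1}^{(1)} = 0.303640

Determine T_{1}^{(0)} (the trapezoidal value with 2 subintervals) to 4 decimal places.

0.3410

From T_{1}^{(1)} = (4·T_{1}^{(0)} − T_{0}^{(0)})/3, solve for T_{1}^{(0)}:
4·T_{1}^{(0)} = 3·0.303640 + 0.452904 = 1.363824
T_{1}^{(0)} = 0.340956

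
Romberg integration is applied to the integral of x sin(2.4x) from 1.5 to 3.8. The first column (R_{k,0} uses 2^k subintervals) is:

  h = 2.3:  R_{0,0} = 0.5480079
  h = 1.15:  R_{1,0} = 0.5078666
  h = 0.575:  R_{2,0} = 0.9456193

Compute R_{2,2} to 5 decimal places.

Richardson extrapolation on the trapezoidal column (denominator 4−1=3):
R_{1,1} = 0.5078666 + (0.5078666 − 0.5480079)/3 = 0.4944862
R_{2,1} = (4·0.9456193 − 0.5078666) / 3 = 1.0915369
R_{2,2} = 1.0915369 + (1.0915369 − 0.4944862)/15 = 1.1313403
(Column j=1 coincides with Simpson's rule on the same nodes.)

1.13134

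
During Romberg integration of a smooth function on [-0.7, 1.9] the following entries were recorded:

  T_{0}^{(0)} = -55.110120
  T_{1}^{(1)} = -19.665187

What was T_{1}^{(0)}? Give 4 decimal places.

-28.5264

From T_{1}^{(1)} = (4·T_{1}^{(0)} − T_{0}^{(0)})/3, solve for T_{1}^{(0)}:
4·T_{1}^{(0)} = 3·(-19.665187) + (-55.110120) = -114.105681
T_{1}^{(0)} = -28.526420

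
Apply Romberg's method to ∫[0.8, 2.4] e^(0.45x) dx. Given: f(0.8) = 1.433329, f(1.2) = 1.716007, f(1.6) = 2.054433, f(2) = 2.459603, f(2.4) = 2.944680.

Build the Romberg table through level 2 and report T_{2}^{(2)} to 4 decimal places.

T_{0}^{(0)} (trapezoid, 1 panel, h=1.6000): 3.502407
T_{1}^{(0)} (trapezoid, 2 panels, h=0.8000): 3.394750
T_{2}^{(0)} (trapezoid, 4 panels, h=0.4000): 3.367619
T_{1}^{(1)} = 3.394750 + (3.394750 − 3.502407)/3 = 3.358864
T_{2}^{(1)} = 3.367619 + (3.367619 − 3.394750)/3 = 3.358575
T_{2}^{(2)} = 3.358575 + (3.358575 − 3.358864)/15 = 3.358556

3.3586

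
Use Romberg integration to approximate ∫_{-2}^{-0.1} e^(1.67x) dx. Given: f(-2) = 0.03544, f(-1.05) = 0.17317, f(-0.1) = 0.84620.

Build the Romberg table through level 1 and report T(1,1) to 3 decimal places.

0.499

T(0,0) (trapezoid, 1 panel, h=1.9000): 0.83756
T(1,0) (trapezoid, 2 panels, h=0.9500): 0.58329
T(1,1) = 0.58329 + (0.58329 − 0.83756)/3 = 0.49853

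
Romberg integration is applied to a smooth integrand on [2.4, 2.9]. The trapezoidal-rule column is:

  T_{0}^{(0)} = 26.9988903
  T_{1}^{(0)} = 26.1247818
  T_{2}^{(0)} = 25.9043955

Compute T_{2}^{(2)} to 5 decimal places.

Richardson extrapolation on the trapezoidal column (denominator 4−1=3):
T_{1}^{(1)} = 26.1247818 + (26.1247818 − 26.9988903)/3 = 25.8334123
T_{2}^{(1)} = (4·25.9043955 − 26.1247818) / 3 = 25.8309334
T_{2}^{(2)} = (16·25.8309334 − 25.8334123) / 15 = 25.8307681

25.83077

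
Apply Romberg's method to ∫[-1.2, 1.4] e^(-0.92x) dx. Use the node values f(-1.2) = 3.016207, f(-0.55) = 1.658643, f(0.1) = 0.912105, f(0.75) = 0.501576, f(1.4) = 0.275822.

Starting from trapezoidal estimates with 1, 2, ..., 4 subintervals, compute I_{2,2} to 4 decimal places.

2.9789

I_{0,0} (trapezoid, 1 panel, h=2.6000): 4.279638
I_{1,0} (trapezoid, 2 panels, h=1.3000): 3.325555
I_{2,0} (trapezoid, 4 panels, h=0.6500): 3.066920
I_{1,1} = 3.325555 + (3.325555 − 4.279638)/3 = 3.007527
I_{2,1} = 3.066920 + (3.066920 − 3.325555)/3 = 2.980708
I_{2,2} = 2.980708 + (2.980708 − 3.007527)/15 = 2.978920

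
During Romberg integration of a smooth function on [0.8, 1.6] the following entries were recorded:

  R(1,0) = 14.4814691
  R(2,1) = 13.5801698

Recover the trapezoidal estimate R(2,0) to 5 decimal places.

13.80549

From R(2,1) = (4·R(2,0) − R(1,0))/3, solve for R(2,0):
4·R(2,0) = 3·13.5801698 + 14.4814691 = 55.2219785
R(2,0) = 13.8054946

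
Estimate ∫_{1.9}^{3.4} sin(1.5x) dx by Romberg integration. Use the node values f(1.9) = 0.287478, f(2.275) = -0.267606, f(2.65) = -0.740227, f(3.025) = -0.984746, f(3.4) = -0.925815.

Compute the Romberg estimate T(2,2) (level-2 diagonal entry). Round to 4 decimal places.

T(0,0) (trapezoid, 1 panel, h=1.5000): -0.478753
T(1,0) (trapezoid, 2 panels, h=0.7500): -0.794547
T(2,0) (trapezoid, 4 panels, h=0.3750): -0.866905
T(1,1) = -0.794547 + (-0.794547 − (-0.478753))/3 = -0.899812
T(2,1) = -0.866905 + (-0.866905 − (-0.794547))/3 = -0.891024
T(2,2) = -0.891024 + (-0.891024 − (-0.899812))/15 = -0.890438

-0.8904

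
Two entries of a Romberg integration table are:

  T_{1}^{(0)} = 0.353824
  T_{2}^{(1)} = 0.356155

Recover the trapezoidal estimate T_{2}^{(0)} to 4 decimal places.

0.3556

From T_{2}^{(1)} = (4·T_{2}^{(0)} − T_{1}^{(0)})/3, solve for T_{2}^{(0)}:
4·T_{2}^{(0)} = 3·0.356155 + 0.353824 = 1.422289
T_{2}^{(0)} = 0.355572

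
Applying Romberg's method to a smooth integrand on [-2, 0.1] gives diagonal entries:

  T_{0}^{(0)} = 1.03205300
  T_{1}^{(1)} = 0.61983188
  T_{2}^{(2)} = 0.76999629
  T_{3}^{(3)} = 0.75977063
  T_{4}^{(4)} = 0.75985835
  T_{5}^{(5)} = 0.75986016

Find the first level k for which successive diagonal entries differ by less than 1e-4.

|T_{1}^{(1)} − T_{0}^{(0)}| = 0.41222112 ≥ 1e-4
|T_{2}^{(2)} − T_{1}^{(1)}| = 0.15016441 ≥ 1e-4
|T_{3}^{(3)} − T_{2}^{(2)}| = 0.01022566 ≥ 1e-4
|T_{4}^{(4)} − T_{3}^{(3)}| = 0.00008772 < 1e-4

k = 4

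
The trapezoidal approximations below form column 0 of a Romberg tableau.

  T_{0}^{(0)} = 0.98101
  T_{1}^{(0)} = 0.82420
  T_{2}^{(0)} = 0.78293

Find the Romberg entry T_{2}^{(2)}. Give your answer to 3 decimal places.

T_{1}^{(1)} = 0.82420 + (0.82420 − 0.98101)/3 = 0.77193
T_{2}^{(1)} = (4·0.78293 − 0.82420) / 3 = 0.76917
T_{2}^{(2)} = (16·0.76917 − 0.77193) / 15 = 0.76899

0.769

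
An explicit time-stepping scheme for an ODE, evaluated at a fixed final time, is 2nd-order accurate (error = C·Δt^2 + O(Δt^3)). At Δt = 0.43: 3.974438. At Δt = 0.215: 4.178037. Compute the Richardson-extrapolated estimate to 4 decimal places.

4.2459

Extrapolated value = (4·A(Δt/2) − A(Δt)) / (4 − 1)
= (4·4.178037 − 3.974438) / 3
= 12.737710 / 3 = 4.245903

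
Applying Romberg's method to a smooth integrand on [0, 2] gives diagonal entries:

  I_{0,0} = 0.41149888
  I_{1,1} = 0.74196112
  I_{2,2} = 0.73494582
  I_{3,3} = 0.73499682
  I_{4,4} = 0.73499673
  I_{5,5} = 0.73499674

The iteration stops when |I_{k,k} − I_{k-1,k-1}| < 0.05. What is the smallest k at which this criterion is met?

k = 2

|I_{1,1} − I_{0,0}| = 0.33046224 ≥ 0.05
|I_{2,2} − I_{1,1}| = 0.00701530 < 0.05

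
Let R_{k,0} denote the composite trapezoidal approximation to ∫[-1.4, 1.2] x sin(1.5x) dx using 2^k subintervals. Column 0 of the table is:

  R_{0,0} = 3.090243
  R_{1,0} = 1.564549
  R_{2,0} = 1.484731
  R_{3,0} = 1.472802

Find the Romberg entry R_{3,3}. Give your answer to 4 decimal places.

1.4693

Richardson extrapolation on the trapezoidal column (denominator 4−1=3):
R_{1,1} = 1.564549 + (1.564549 − 3.090243)/3 = 1.055984
R_{2,1} = 1.484731 + (1.484731 − 1.564549)/3 = 1.458125
R_{3,1} = 1.472802 + (1.472802 − 1.484731)/3 = 1.468826
R_{2,2} = 1.458125 + (1.458125 − 1.055984)/15 = 1.484934
R_{3,2} = (16·1.468826 − 1.458125) / 15 = 1.469539
R_{3,3} = (64·1.469539 − 1.484934) / 63 = 1.469295
(Column j=1 coincides with Simpson's rule on the same nodes.)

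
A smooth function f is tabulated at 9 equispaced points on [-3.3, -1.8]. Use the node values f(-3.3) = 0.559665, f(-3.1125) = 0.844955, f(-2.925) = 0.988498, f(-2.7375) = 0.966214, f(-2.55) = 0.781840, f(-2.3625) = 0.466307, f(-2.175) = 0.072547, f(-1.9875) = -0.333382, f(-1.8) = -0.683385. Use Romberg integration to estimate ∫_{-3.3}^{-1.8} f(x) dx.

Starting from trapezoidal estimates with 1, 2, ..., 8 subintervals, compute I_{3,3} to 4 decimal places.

I_{0,0} (trapezoid, 1 panel, h=1.5000): -0.092790
I_{1,0} (trapezoid, 2 panels, h=0.7500): 0.539985
I_{2,0} (trapezoid, 4 panels, h=0.3750): 0.667884
I_{3,0} (trapezoid, 8 panels, h=0.1875): 0.698460
I_{1,1} = 0.539985 + (0.539985 − (-0.092790))/3 = 0.750910
I_{2,1} = 0.667884 + (0.667884 − 0.539985)/3 = 0.710517
I_{3,1} = 0.698460 + (0.698460 − 0.667884)/3 = 0.708652
I_{2,2} = 0.710517 + (0.710517 − 0.750910)/15 = 0.707824
I_{3,2} = 0.708652 + (0.708652 − 0.710517)/15 = 0.708528
I_{3,3} = 0.708528 + (0.708528 − 0.707824)/63 = 0.708539

0.7085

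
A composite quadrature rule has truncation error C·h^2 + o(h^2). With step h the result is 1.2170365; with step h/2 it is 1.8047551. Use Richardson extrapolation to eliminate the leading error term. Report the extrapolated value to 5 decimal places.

The leading error scales as h^2; refining by a factor of 2 reduces it by 2^2 = 4.
Extrapolated value = (4·A(h/2) − A(h)) / (4 − 1)
= (4·1.8047551 − 1.2170365) / 3
= 6.0019839 / 3 = 2.0006613

2.00066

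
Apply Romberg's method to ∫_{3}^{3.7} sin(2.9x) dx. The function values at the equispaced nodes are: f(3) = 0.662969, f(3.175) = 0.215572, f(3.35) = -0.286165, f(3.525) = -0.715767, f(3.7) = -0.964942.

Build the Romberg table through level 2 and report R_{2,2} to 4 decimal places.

-0.1676

R_{0,0} (trapezoid, 1 panel, h=0.7000): -0.105691
R_{1,0} (trapezoid, 2 panels, h=0.3500): -0.153003
R_{2,0} (trapezoid, 4 panels, h=0.1750): -0.164036
R_{1,1} = -0.153003 + (-0.153003 − (-0.105691))/3 = -0.168774
R_{2,1} = -0.164036 + (-0.164036 − (-0.153003))/3 = -0.167714
R_{2,2} = -0.167714 + (-0.167714 − (-0.168774))/15 = -0.167643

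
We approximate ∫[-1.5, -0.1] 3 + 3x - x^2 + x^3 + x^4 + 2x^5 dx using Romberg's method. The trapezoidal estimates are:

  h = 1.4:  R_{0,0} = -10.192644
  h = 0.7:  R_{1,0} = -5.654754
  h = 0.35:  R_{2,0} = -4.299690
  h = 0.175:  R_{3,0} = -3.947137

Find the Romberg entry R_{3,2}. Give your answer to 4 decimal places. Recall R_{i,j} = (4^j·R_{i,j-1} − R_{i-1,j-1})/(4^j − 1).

-3.8284

R_{2,1} = -4.299690 + (-4.299690 − (-5.654754))/3 = -3.848002
R_{3,1} = -3.947137 + (-3.947137 − (-4.299690))/3 = -3.829619
R_{3,2} = -3.829619 + (-3.829619 − (-3.848002))/15 = -3.828393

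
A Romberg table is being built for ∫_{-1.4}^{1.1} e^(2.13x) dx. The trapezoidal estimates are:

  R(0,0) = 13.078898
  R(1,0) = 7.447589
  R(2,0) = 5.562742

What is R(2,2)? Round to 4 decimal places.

4.8921

R(1,1) = 7.447589 + (7.447589 − 13.078898)/3 = 5.570486
R(2,1) = 5.562742 + (5.562742 − 7.447589)/3 = 4.934460
R(2,2) = (16·4.934460 − 5.570486) / 15 = 4.892058
(Column j=1 coincides with Simpson's rule on the same nodes.)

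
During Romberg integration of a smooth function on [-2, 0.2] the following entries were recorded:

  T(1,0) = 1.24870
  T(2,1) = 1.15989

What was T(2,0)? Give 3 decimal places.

From T(2,1) = (4·T(2,0) − T(1,0))/3, solve for T(2,0):
4·T(2,0) = 3·1.15989 + 1.24870 = 4.72837
T(2,0) = 1.18209

1.182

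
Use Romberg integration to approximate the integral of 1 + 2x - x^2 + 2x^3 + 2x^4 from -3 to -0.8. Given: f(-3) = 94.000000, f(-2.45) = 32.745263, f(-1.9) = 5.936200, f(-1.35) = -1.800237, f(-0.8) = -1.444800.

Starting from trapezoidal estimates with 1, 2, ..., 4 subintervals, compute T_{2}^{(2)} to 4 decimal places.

41.7844

T_{0}^{(0)} (trapezoid, 1 panel, h=2.2000): 101.810720
T_{1}^{(0)} (trapezoid, 2 panels, h=1.1000): 57.435180
T_{2}^{(0)} (trapezoid, 4 panels, h=0.5500): 45.737354
T_{1}^{(1)} = 57.435180 + (57.435180 − 101.810720)/3 = 42.643333
T_{2}^{(1)} = 45.737354 + (45.737354 − 57.435180)/3 = 41.838079
T_{2}^{(2)} = 41.838079 + (41.838079 − 42.643333)/15 = 41.784395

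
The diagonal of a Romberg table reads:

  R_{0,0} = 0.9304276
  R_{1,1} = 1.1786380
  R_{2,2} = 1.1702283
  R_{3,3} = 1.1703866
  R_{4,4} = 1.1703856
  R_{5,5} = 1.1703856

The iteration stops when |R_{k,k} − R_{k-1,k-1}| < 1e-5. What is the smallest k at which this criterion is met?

|R_{1,1} − R_{0,0}| = 0.2482104 ≥ 1e-5
|R_{2,2} − R_{1,1}| = 0.0084097 ≥ 1e-5
|R_{3,3} − R_{2,2}| = 0.0001583 ≥ 1e-5
|R_{4,4} − R_{3,3}| = 0.0000010 < 1e-5

k = 4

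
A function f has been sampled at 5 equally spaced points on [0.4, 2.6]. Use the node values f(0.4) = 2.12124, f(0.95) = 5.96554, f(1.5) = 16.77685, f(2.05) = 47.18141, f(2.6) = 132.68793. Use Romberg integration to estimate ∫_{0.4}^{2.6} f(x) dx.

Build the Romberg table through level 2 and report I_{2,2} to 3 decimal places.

I_{0,0} (trapezoid, 1 panel, h=2.2000): 148.29009
I_{1,0} (trapezoid, 2 panels, h=1.1000): 92.59958
I_{2,0} (trapezoid, 4 panels, h=0.5500): 75.53061
I_{1,1} = 92.59958 + (92.59958 − 148.29009)/3 = 74.03608
I_{2,1} = 75.53061 + (75.53061 − 92.59958)/3 = 69.84095
I_{2,2} = 69.84095 + (69.84095 − 74.03608)/15 = 69.56127

69.561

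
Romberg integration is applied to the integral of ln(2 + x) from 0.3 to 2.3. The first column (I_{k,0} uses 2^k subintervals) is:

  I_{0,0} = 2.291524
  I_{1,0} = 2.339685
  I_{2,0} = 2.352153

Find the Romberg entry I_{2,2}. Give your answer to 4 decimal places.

2.3563

Richardson extrapolation on the trapezoidal column (denominator 4−1=3):
I_{1,1} = (4·2.339685 − 2.291524) / 3 = 2.355739
I_{2,1} = (4·2.352153 − 2.339685) / 3 = 2.356309
I_{2,2} = (16·2.356309 − 2.355739) / 15 = 2.356347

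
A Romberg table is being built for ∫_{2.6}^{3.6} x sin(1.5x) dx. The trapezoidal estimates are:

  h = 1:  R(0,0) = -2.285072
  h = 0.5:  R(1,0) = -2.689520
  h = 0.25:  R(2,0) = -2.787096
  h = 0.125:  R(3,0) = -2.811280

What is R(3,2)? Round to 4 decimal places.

-2.8193

Richardson extrapolation on the trapezoidal column (denominator 4−1=3):
R(2,1) = -2.787096 + (-2.787096 − (-2.689520))/3 = -2.819621
R(3,1) = -2.811280 + (-2.811280 − (-2.787096))/3 = -2.819341
R(3,2) = -2.819341 + (-2.819341 − (-2.819621))/15 = -2.819322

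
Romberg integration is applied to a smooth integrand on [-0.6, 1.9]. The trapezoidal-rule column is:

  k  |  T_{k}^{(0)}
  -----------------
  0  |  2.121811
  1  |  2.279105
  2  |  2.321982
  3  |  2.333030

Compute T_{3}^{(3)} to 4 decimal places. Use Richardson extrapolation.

2.3367

T_{1}^{(1)} = 2.279105 + (2.279105 − 2.121811)/3 = 2.331536
T_{2}^{(1)} = 2.321982 + (2.321982 − 2.279105)/3 = 2.336274
T_{3}^{(1)} = 2.333030 + (2.333030 − 2.321982)/3 = 2.336713
T_{2}^{(2)} = (16·2.336274 − 2.331536) / 15 = 2.336590
T_{3}^{(2)} = (16·2.336713 − 2.336274) / 15 = 2.336742
T_{3}^{(3)} = 2.336742 + (2.336742 − 2.336590)/63 = 2.336744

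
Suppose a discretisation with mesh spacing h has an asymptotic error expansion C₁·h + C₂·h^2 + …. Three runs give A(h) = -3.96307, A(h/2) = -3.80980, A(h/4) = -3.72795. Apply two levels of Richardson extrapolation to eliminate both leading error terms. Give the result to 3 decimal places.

First eliminate the h term (factor 2^1 = 2):
  B₁ = (2·(-3.80980) − (-3.96307))/1 = -3.65653
  B₂ = (2·(-3.72795) − (-3.80980))/1 = -3.64610
Then eliminate the h^2 term (factor 2^2 = 4):
  (4·(-3.64610) − (-3.65653))/3 = -3.64262

-3.643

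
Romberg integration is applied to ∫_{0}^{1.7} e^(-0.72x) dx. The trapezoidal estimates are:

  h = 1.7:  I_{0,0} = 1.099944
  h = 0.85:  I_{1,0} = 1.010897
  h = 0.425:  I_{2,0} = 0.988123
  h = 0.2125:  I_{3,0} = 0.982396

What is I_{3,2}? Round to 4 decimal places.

0.9805

Richardson extrapolation on the trapezoidal column (denominator 4−1=3):
I_{2,1} = 0.988123 + (0.988123 − 1.010897)/3 = 0.980532
I_{3,1} = (4·0.982396 − 0.988123) / 3 = 0.980487
I_{3,2} = (16·0.980487 − 0.980532) / 15 = 0.980484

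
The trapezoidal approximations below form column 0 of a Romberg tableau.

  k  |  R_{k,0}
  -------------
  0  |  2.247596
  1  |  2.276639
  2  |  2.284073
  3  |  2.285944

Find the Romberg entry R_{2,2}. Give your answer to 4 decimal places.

2.2866

R_{1,1} = 2.276639 + (2.276639 − 2.247596)/3 = 2.286320
R_{2,1} = (4·2.284073 − 2.276639) / 3 = 2.286551
R_{2,2} = 2.286551 + (2.286551 − 2.286320)/15 = 2.286566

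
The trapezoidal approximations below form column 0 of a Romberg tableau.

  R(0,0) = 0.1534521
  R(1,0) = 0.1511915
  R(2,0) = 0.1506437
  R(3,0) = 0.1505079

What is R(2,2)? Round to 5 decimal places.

0.15046

Richardson extrapolation on the trapezoidal column (denominator 4−1=3):
R(1,1) = 0.1511915 + (0.1511915 − 0.1534521)/3 = 0.1504380
R(2,1) = 0.1506437 + (0.1506437 − 0.1511915)/3 = 0.1504611
R(2,2) = (16·0.1504611 − 0.1504380) / 15 = 0.1504626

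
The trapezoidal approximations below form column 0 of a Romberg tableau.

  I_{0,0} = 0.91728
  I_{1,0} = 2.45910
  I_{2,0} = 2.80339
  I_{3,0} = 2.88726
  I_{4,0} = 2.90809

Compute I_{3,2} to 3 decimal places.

2.915

Richardson extrapolation on the trapezoidal column (denominator 4−1=3):
I_{2,1} = (4·2.80339 − 2.45910) / 3 = 2.91815
I_{3,1} = 2.88726 + (2.88726 − 2.80339)/3 = 2.91522
I_{3,2} = (16·2.91522 − 2.91815) / 15 = 2.91502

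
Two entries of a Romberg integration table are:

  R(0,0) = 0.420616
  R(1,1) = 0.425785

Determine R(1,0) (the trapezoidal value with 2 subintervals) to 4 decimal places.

0.4245

From R(1,1) = (4·R(1,0) − R(0,0))/3, solve for R(1,0):
4·R(1,0) = 3·0.425785 + 0.420616 = 1.697971
R(1,0) = 0.424493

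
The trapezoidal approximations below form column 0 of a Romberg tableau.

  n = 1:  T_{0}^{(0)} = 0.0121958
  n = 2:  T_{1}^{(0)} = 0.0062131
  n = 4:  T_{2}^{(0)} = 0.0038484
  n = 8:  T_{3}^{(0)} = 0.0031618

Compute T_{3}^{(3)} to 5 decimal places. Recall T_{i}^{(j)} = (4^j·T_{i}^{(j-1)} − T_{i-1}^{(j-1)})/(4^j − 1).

T_{1}^{(1)} = 0.0062131 + (0.0062131 − 0.0121958)/3 = 0.0042189
T_{2}^{(1)} = 0.0038484 + (0.0038484 − 0.0062131)/3 = 0.0030602
T_{3}^{(1)} = (4·0.0031618 − 0.0038484) / 3 = 0.0029329
T_{2}^{(2)} = 0.0030602 + (0.0030602 − 0.0042189)/15 = 0.0029830
T_{3}^{(2)} = 0.0029329 + (0.0029329 − 0.0030602)/15 = 0.0029244
T_{3}^{(3)} = (64·0.0029244 − 0.0029830) / 63 = 0.0029235

0.00292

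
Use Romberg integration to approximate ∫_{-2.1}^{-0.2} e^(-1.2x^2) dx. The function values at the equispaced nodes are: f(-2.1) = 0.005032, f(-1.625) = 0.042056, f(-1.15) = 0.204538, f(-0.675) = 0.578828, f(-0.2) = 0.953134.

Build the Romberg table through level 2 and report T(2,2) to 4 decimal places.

0.6129

T(0,0) (trapezoid, 1 panel, h=1.9000): 0.910258
T(1,0) (trapezoid, 2 panels, h=0.9500): 0.649440
T(2,0) (trapezoid, 4 panels, h=0.4750): 0.619640
T(1,1) = 0.649440 + (0.649440 − 0.910258)/3 = 0.562501
T(2,1) = 0.619640 + (0.619640 − 0.649440)/3 = 0.609707
T(2,2) = 0.609707 + (0.609707 − 0.562501)/15 = 0.612854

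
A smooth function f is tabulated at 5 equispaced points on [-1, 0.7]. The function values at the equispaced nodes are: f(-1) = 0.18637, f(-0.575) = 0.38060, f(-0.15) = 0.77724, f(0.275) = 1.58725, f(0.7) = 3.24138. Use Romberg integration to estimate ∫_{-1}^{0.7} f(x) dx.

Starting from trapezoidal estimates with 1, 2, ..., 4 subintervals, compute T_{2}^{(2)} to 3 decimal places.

T_{0}^{(0)} (trapezoid, 1 panel, h=1.7000): 2.91359
T_{1}^{(0)} (trapezoid, 2 panels, h=0.8500): 2.11745
T_{2}^{(0)} (trapezoid, 4 panels, h=0.4250): 1.89506
T_{1}^{(1)} = 2.11745 + (2.11745 − 2.91359)/3 = 1.85207
T_{2}^{(1)} = 1.89506 + (1.89506 − 2.11745)/3 = 1.82093
T_{2}^{(2)} = 1.82093 + (1.82093 − 1.85207)/15 = 1.81885

1.819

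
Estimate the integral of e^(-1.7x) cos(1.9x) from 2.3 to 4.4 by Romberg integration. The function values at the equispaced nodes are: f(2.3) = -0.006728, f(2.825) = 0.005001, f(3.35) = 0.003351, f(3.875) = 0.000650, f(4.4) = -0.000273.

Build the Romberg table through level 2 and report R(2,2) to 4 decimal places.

R(0,0) (trapezoid, 1 panel, h=2.1000): -0.007351
R(1,0) (trapezoid, 2 panels, h=1.0500): -0.000157
R(2,0) (trapezoid, 4 panels, h=0.5250): 0.002888
R(1,1) = -0.000157 + (-0.000157 − (-0.007351))/3 = 0.002241
R(2,1) = 0.002888 + (0.002888 − (-0.000157))/3 = 0.003903
R(2,2) = 0.003903 + (0.003903 − 0.002241)/15 = 0.004014

0.0040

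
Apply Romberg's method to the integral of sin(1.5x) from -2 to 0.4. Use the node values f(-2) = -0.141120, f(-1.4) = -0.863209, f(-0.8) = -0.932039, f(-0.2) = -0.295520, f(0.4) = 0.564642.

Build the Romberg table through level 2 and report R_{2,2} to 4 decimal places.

-1.2080

R_{0,0} (trapezoid, 1 panel, h=2.4000): 0.508226
R_{1,0} (trapezoid, 2 panels, h=1.2000): -0.864334
R_{2,0} (trapezoid, 4 panels, h=0.6000): -1.127404
R_{1,1} = -0.864334 + (-0.864334 − 0.508226)/3 = -1.321854
R_{2,1} = -1.127404 + (-1.127404 − (-0.864334))/3 = -1.215094
R_{2,2} = -1.215094 + (-1.215094 − (-1.321854))/15 = -1.207977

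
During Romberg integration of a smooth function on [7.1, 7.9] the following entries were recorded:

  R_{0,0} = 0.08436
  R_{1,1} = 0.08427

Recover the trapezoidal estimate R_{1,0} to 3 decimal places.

From R_{1,1} = (4·R_{1,0} − R_{0,0})/3, solve for R_{1,0}:
4·R_{1,0} = 3·0.08427 + 0.08436 = 0.33717
R_{1,0} = 0.08429

0.084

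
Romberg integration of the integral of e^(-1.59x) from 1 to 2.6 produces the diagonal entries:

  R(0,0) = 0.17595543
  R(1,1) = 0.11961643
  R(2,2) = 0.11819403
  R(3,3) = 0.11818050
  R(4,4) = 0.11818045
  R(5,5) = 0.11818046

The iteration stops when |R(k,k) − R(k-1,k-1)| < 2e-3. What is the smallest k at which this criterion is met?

|R(1,1) − R(0,0)| = 0.05633900 ≥ 2e-3
|R(2,2) − R(1,1)| = 0.00142240 < 2e-3

k = 2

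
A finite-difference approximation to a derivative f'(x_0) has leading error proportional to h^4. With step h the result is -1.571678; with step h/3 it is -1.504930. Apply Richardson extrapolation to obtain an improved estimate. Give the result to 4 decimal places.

-1.5041

The leading error scales as h^4; refining by a factor of 3 reduces it by 3^4 = 81.
Extrapolated value = (81·A(h/3) − A(h)) / (81 − 1)
= (81·(-1.504930) − (-1.571678)) / 80
= -120.327652 / 80 = -1.504096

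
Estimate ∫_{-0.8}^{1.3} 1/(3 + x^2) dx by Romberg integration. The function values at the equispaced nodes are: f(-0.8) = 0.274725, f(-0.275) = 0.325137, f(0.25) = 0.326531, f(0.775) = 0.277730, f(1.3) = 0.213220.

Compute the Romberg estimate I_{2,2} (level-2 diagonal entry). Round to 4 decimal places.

0.6213

I_{0,0} (trapezoid, 1 panel, h=2.1000): 0.512342
I_{1,0} (trapezoid, 2 panels, h=1.0500): 0.599029
I_{2,0} (trapezoid, 4 panels, h=0.5250): 0.616020
I_{1,1} = 0.599029 + (0.599029 − 0.512342)/3 = 0.627925
I_{2,1} = 0.616020 + (0.616020 − 0.599029)/3 = 0.621684
I_{2,2} = 0.621684 + (0.621684 − 0.627925)/15 = 0.621268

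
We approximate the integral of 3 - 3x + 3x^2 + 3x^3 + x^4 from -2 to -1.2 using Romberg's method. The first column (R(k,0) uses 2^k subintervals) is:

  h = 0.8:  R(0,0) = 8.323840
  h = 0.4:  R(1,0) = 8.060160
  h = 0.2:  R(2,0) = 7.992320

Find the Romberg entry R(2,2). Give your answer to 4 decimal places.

Richardson extrapolation on the trapezoidal column (denominator 4−1=3):
R(1,1) = (4·8.060160 − 8.323840) / 3 = 7.972267
R(2,1) = (4·7.992320 − 8.060160) / 3 = 7.969707
R(2,2) = (16·7.969707 − 7.972267) / 15 = 7.969536

7.9695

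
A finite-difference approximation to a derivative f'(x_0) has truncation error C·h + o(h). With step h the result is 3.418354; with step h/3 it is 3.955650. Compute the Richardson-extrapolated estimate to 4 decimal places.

The leading error scales as h; refining by a factor of 3 reduces it by 3^1 = 3.
Extrapolated value = (3·A(h/3) − A(h)) / (3 − 1)
= (3·3.955650 − 3.418354) / 2
= 8.448596 / 2 = 4.224298

4.2243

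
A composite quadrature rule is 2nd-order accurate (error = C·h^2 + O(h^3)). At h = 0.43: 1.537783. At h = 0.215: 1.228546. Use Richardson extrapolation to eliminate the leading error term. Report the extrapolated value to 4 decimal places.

The leading error scales as h^2; refining by a factor of 2 reduces it by 2^2 = 4.
Extrapolated value = (4·A(h/2) − A(h)) / (4 − 1)
= (4·1.228546 − 1.537783) / 3
= 3.376401 / 3 = 1.125467

1.1255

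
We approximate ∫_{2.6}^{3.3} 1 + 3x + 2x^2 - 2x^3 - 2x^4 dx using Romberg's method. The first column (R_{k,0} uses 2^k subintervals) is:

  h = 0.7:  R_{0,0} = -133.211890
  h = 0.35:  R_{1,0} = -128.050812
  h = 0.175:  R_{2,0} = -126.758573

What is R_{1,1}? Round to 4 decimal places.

-126.3305

R_{1,1} = (4·(-128.050812) − (-133.211890)) / 3 = -126.330453
(Column j=1 coincides with Simpson's rule on the same nodes.)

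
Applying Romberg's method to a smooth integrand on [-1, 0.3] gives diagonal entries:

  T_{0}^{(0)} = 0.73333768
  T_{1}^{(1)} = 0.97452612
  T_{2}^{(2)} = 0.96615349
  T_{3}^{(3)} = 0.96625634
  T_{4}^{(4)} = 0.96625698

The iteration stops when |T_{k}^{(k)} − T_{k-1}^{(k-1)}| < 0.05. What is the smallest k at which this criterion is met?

k = 2

|T_{1}^{(1)} − T_{0}^{(0)}| = 0.24118844 ≥ 0.05
|T_{2}^{(2)} − T_{1}^{(1)}| = 0.00837263 < 0.05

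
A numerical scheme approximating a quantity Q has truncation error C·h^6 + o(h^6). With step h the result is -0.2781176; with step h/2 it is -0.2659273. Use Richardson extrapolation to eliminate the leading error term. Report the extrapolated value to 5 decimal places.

The leading error scales as h^6; refining by a factor of 2 reduces it by 2^6 = 64.
Extrapolated value = (64·A(h/2) − A(h)) / (64 − 1)
= (64·(-0.2659273) − (-0.2781176)) / 63
= -16.7412296 / 63 = -0.2657338

-0.26573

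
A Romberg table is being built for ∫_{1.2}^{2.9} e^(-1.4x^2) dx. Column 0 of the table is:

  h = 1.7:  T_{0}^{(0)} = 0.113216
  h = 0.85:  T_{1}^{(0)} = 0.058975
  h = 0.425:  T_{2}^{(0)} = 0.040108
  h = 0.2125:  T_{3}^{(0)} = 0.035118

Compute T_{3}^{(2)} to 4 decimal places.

0.0334

T_{2}^{(1)} = (4·0.040108 − 0.058975) / 3 = 0.033819
T_{3}^{(1)} = (4·0.035118 − 0.040108) / 3 = 0.033455
T_{3}^{(2)} = 0.033455 + (0.033455 − 0.033819)/15 = 0.033431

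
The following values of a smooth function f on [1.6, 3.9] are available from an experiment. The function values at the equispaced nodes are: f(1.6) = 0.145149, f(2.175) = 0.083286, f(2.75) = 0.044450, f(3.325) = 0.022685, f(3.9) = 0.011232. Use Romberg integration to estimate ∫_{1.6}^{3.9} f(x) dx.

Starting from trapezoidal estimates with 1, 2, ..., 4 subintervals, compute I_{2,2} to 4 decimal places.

0.1283

I_{0,0} (trapezoid, 1 panel, h=2.3000): 0.179838
I_{1,0} (trapezoid, 2 panels, h=1.1500): 0.141037
I_{2,0} (trapezoid, 4 panels, h=0.5750): 0.131452
I_{1,1} = 0.141037 + (0.141037 − 0.179838)/3 = 0.128103
I_{2,1} = 0.131452 + (0.131452 − 0.141037)/3 = 0.128257
I_{2,2} = 0.128257 + (0.128257 − 0.128103)/15 = 0.128267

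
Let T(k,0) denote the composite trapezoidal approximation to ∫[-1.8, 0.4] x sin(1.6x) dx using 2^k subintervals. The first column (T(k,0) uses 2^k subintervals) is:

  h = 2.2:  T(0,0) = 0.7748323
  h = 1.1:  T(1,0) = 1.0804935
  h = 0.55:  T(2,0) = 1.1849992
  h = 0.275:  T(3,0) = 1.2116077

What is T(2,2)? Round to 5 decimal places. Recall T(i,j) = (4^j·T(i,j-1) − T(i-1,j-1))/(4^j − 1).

1.22233

T(1,1) = (4·1.0804935 − 0.7748323) / 3 = 1.1823806
T(2,1) = 1.1849992 + (1.1849992 − 1.0804935)/3 = 1.2198344
T(2,2) = (16·1.2198344 − 1.1823806) / 15 = 1.2223313
(Column j=1 coincides with Simpson's rule on the same nodes.)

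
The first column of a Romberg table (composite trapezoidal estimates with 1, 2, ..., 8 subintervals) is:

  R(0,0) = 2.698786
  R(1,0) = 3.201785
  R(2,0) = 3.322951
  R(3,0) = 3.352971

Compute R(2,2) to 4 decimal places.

3.3629

Richardson extrapolation on the trapezoidal column (denominator 4−1=3):
R(1,1) = 3.201785 + (3.201785 − 2.698786)/3 = 3.369451
R(2,1) = (4·3.322951 − 3.201785) / 3 = 3.363340
R(2,2) = (16·3.363340 − 3.369451) / 15 = 3.362933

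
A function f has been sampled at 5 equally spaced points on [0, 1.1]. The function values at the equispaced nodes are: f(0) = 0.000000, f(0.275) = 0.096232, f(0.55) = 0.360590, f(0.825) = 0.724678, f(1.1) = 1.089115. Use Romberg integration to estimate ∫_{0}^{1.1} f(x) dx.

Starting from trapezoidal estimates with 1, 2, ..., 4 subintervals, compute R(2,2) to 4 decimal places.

0.4671

R(0,0) (trapezoid, 1 panel, h=1.1000): 0.599013
R(1,0) (trapezoid, 2 panels, h=0.5500): 0.497831
R(2,0) (trapezoid, 4 panels, h=0.2750): 0.474666
R(1,1) = 0.497831 + (0.497831 − 0.599013)/3 = 0.464104
R(2,1) = 0.474666 + (0.474666 − 0.497831)/3 = 0.466944
R(2,2) = 0.466944 + (0.466944 − 0.464104)/15 = 0.467133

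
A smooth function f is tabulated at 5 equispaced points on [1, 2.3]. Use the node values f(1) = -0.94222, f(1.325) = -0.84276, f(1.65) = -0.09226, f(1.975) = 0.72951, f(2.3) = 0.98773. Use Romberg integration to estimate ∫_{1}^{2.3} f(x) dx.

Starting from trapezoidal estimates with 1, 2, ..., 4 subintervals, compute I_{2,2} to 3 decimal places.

I_{0,0} (trapezoid, 1 panel, h=1.3000): 0.02958
I_{1,0} (trapezoid, 2 panels, h=0.6500): -0.04518
I_{2,0} (trapezoid, 4 panels, h=0.3250): -0.05940
I_{1,1} = -0.04518 + (-0.04518 − 0.02958)/3 = -0.07010
I_{2,1} = -0.05940 + (-0.05940 − (-0.04518))/3 = -0.06414
I_{2,2} = -0.06414 + (-0.06414 − (-0.07010))/15 = -0.06374

-0.064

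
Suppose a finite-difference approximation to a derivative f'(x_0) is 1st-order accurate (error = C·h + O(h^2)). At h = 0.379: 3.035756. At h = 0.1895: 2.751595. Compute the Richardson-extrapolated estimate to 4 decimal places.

Extrapolated value = (2·A(h/2) − A(h)) / (2 − 1)
= (2·2.751595 − 3.035756) / 1
= 2.467434 / 1 = 2.467434

2.4674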